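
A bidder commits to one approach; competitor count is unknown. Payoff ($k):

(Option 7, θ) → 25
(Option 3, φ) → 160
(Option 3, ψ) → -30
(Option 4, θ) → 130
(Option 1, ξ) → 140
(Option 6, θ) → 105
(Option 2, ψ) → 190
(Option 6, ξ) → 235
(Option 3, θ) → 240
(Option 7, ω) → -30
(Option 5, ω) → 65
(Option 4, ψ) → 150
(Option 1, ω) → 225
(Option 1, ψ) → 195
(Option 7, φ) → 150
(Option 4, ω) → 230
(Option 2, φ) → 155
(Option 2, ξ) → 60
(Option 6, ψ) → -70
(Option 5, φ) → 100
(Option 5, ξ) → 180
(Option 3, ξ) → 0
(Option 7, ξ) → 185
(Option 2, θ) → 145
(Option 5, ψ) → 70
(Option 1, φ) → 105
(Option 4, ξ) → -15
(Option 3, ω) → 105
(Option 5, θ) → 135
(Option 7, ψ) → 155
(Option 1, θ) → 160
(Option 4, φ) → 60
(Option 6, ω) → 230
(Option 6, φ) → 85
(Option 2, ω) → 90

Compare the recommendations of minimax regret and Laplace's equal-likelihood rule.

Column bests: θ=240, φ=160, ψ=195, ω=230, ξ=235.
Option 1 regrets: 80, 55, 0, 5, 95 → max 95
Option 2 regrets: 95, 5, 5, 140, 175 → max 175
Option 3 regrets: 0, 0, 225, 125, 235 → max 235
Option 4 regrets: 110, 100, 45, 0, 250 → max 250
Option 5 regrets: 105, 60, 125, 165, 55 → max 165
Option 6 regrets: 135, 75, 265, 0, 0 → max 265
Option 7 regrets: 215, 10, 40, 260, 50 → max 260
Smallest max regret = 95 → Option 1.
Row averages: Option 1=165, Option 2=128, Option 3=95, Option 4=111, Option 5=110, Option 6=117, Option 7=97
Highest average = 165 → Option 1.

minimax regret → Option 1; laplace → Option 1 (agree)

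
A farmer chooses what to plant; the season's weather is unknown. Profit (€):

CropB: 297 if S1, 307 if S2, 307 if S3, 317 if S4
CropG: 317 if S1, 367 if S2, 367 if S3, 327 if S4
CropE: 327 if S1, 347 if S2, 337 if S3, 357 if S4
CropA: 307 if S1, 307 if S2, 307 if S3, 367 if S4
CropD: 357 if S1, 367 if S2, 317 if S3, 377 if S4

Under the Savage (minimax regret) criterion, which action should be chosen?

CropE

Column bests: S1=357, S2=367, S3=367, S4=377.
CropB regrets: 60, 60, 60, 60 → max 60
CropG regrets: 40, 0, 0, 50 → max 50
CropE regrets: 30, 20, 30, 20 → max 30
CropA regrets: 50, 60, 60, 10 → max 60
CropD regrets: 0, 0, 50, 0 → max 50
Smallest max regret = 30 → CropE.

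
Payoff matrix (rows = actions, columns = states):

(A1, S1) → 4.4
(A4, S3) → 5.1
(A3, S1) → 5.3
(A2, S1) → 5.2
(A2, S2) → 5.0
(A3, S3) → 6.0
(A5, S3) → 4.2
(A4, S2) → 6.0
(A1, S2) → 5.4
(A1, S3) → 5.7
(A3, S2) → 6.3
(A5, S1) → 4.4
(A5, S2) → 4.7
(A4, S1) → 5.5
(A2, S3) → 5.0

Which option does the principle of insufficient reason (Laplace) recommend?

A3

Row averages: A1=31/6, A2=76/15, A3=88/15, A4=83/15, A5=133/30
Highest average = 88/15 → A3.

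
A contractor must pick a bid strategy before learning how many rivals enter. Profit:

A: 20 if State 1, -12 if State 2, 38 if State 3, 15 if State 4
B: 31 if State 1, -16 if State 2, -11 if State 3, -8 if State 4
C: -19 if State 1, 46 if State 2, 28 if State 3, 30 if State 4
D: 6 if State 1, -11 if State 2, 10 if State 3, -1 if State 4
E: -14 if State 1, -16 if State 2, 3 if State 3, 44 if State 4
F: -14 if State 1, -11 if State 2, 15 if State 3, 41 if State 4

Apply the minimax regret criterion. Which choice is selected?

Column bests: State 1=31, State 2=46, State 3=38, State 4=44.
A regrets: 11, 58, 0, 29 → max 58
B regrets: 0, 62, 49, 52 → max 62
C regrets: 50, 0, 10, 14 → max 50
D regrets: 25, 57, 28, 45 → max 57
E regrets: 45, 62, 35, 0 → max 62
F regrets: 45, 57, 23, 3 → max 57
Smallest max regret = 50 → C.

C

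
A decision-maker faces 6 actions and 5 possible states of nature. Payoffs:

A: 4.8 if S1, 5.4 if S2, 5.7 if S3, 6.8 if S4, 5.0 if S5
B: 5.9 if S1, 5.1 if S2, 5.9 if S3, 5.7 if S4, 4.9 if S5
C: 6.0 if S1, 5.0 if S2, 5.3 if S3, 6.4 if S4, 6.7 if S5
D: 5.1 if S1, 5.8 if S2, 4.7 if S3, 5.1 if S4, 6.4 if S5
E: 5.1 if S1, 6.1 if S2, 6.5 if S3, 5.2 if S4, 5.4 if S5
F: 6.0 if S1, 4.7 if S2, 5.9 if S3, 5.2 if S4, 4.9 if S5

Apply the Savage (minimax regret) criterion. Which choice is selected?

Column bests: S1=6.0, S2=6.1, S3=6.5, S4=6.8, S5=6.7.
A regrets: 1.2, 0.7, 0.8, 0.0, 1.7 → max 1.7
B regrets: 0.1, 1.0, 0.6, 1.1, 1.8 → max 1.8
C regrets: 0.0, 1.1, 1.2, 0.4, 0.0 → max 1.2
D regrets: 0.9, 0.3, 1.8, 1.7, 0.3 → max 1.8
E regrets: 0.9, 0.0, 0.0, 1.6, 1.3 → max 1.6
F regrets: 0.0, 1.4, 0.6, 1.6, 1.8 → max 1.8
Smallest max regret = 1.2 → C.

C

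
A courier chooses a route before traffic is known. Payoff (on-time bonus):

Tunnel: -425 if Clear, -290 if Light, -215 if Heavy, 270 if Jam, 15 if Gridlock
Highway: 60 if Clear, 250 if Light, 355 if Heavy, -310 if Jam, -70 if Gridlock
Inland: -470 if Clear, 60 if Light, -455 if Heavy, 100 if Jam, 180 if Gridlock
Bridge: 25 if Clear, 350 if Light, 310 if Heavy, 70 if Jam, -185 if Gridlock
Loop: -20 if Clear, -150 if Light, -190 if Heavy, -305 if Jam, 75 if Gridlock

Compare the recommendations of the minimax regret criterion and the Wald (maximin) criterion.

minimax regret → Bridge; maximin → Bridge (agree)

Column bests: Clear=60, Light=350, Heavy=355, Jam=270, Gridlock=180.
Tunnel regrets: 485, 640, 570, 0, 165 → max 640
Highway regrets: 0, 100, 0, 580, 250 → max 580
Inland regrets: 530, 290, 810, 170, 0 → max 810
Bridge regrets: 35, 0, 45, 200, 365 → max 365
Loop regrets: 80, 500, 545, 575, 105 → max 575
Smallest max regret = 365 → Bridge.
Row minima: Tunnel=-425, Highway=-310, Inland=-470, Bridge=-185, Loop=-305
Best worst-case = -185 → Bridge.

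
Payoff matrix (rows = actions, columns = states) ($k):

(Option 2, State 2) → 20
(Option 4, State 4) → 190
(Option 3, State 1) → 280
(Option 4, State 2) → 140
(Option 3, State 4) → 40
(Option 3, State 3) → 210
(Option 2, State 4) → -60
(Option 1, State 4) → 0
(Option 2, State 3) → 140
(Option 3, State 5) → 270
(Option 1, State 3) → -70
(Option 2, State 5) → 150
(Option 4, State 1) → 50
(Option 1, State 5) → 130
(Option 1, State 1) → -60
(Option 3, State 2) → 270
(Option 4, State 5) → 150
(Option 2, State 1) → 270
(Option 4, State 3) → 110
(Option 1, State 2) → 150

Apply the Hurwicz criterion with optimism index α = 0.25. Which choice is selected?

Option 1: 0.25·150 + 0.75·(-70) = -15
Option 2: 0.25·270 + 0.75·(-60) = 22.5
Option 3: 0.25·280 + 0.75·40 = 100
Option 4: 0.25·190 + 0.75·50 = 85
Highest Hurwicz score = 100 → Option 3.

Option 3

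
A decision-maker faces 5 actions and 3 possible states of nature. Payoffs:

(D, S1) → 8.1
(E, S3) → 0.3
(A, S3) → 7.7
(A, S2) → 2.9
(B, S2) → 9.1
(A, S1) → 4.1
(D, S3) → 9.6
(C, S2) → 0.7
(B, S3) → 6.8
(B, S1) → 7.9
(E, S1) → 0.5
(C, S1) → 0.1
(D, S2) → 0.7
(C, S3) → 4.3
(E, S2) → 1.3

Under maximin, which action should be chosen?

Row minima: A=2.9, B=6.8, C=0.1, D=0.7, E=0.3
Best worst-case = 6.8 → B.

B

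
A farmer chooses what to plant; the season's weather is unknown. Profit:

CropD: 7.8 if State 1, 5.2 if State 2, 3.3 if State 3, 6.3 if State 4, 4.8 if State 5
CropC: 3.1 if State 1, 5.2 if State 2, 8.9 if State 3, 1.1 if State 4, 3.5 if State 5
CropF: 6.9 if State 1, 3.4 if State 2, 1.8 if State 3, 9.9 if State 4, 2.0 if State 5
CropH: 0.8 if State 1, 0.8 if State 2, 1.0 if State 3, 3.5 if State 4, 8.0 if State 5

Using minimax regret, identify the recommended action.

CropD

Column bests: State 1=7.8, State 2=5.2, State 3=8.9, State 4=9.9, State 5=8.0.
CropD regrets: 0.0, 0.0, 5.6, 3.6, 3.2 → max 5.6
CropC regrets: 4.7, 0.0, 0.0, 8.8, 4.5 → max 8.8
CropF regrets: 0.9, 1.8, 7.1, 0.0, 6.0 → max 7.1
CropH regrets: 7.0, 4.4, 7.9, 6.4, 0.0 → max 7.9
Smallest max regret = 5.6 → CropD.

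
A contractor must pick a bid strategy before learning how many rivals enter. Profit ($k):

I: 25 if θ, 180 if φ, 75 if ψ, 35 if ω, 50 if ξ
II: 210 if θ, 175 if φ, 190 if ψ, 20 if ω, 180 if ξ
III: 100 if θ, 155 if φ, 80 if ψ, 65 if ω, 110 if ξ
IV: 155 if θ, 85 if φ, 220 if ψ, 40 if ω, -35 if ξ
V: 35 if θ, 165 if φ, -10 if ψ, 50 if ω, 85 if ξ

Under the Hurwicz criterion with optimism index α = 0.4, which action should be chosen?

III

I: 0.4·180 + 0.6·25 = 87
II: 0.4·210 + 0.6·20 = 96
III: 0.4·155 + 0.6·65 = 101
IV: 0.4·220 + 0.6·(-35) = 67
V: 0.4·165 + 0.6·(-10) = 60
Highest Hurwicz score = 101 → III.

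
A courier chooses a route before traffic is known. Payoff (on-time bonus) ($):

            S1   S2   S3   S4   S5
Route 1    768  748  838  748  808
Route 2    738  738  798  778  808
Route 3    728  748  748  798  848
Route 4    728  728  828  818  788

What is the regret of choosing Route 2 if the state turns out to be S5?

40

Best payoff under S5 is 848.
Regret = 848 − 808 = 40.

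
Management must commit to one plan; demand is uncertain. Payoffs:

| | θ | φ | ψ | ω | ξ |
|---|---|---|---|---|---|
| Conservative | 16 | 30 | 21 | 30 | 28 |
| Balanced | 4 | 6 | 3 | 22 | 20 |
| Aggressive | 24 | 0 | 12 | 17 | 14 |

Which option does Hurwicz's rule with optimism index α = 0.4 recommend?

Conservative

Conservative: 0.4·30 + 0.6·16 = 21.6
Balanced: 0.4·22 + 0.6·3 = 10.6
Aggressive: 0.4·24 + 0.6·0 = 9.6
Highest Hurwicz score = 21.6 → Conservative.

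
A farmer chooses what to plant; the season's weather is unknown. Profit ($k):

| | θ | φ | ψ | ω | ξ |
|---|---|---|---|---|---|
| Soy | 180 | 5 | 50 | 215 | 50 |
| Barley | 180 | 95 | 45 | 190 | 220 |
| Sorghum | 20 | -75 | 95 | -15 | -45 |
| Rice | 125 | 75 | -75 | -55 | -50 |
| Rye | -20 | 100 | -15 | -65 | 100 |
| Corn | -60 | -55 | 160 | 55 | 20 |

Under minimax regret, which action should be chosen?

Barley

Column bests: θ=180, φ=100, ψ=160, ω=215, ξ=220.
Soy regrets: 0, 95, 110, 0, 170 → max 170
Barley regrets: 0, 5, 115, 25, 0 → max 115
Sorghum regrets: 160, 175, 65, 230, 265 → max 265
Rice regrets: 55, 25, 235, 270, 270 → max 270
Rye regrets: 200, 0, 175, 280, 120 → max 280
Corn regrets: 240, 155, 0, 160, 200 → max 240
Smallest max regret = 115 → Barley.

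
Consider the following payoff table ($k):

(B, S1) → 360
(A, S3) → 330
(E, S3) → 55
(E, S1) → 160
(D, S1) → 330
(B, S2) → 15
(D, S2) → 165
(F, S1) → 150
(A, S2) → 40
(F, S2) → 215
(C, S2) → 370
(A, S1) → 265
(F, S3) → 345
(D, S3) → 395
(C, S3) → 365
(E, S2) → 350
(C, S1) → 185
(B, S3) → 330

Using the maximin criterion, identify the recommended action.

C

Row minima: A=40, B=15, C=185, D=165, E=55, F=150
Best worst-case = 185 → C.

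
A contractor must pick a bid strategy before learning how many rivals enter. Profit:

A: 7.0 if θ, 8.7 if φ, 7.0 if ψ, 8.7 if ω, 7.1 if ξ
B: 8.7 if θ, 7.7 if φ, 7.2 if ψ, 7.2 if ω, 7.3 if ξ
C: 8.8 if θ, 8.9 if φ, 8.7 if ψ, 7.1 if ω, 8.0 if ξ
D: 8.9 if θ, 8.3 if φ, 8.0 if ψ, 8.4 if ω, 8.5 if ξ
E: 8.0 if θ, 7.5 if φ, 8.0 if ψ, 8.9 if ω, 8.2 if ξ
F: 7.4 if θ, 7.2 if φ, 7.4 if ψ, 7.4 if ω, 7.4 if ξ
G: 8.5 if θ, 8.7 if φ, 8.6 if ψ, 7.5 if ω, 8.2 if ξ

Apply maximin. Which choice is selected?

D

Row minima: A=7.0, B=7.2, C=7.1, D=8.0, E=7.5, F=7.2, G=7.5
Best worst-case = 8.0 → D.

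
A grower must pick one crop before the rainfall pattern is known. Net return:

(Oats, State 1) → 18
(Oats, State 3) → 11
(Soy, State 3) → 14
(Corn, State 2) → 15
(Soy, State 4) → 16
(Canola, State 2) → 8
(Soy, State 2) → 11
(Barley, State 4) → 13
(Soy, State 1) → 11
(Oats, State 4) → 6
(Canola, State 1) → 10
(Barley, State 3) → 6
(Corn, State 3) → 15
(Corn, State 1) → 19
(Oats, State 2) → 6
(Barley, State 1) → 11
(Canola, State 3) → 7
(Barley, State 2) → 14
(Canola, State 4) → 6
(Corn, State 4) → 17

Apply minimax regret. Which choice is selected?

Column bests: State 1=19, State 2=15, State 3=15, State 4=17.
Canola regrets: 9, 7, 8, 11 → max 11
Soy regrets: 8, 4, 1, 1 → max 8
Corn regrets: 0, 0, 0, 0 → max 0
Barley regrets: 8, 1, 9, 4 → max 9
Oats regrets: 1, 9, 4, 11 → max 11
Smallest max regret = 0 → Corn.

Corn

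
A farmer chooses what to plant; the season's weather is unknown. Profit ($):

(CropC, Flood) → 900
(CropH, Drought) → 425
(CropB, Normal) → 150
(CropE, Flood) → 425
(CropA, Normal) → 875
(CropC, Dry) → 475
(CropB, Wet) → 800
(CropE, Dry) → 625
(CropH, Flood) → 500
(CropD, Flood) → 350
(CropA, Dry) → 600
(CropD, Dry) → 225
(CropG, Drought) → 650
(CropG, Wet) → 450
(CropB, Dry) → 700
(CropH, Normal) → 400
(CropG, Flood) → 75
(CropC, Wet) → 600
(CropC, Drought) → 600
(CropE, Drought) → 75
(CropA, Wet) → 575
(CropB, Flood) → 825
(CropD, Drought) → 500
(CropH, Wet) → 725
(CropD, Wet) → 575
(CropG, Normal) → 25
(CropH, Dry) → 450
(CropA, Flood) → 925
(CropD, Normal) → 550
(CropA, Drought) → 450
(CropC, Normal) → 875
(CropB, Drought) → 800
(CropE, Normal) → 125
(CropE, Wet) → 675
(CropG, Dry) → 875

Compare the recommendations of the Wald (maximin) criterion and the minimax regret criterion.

Row minima: CropG=25, CropD=225, CropC=475, CropA=450, CropE=75, CropH=400, CropB=150
Best worst-case = 475 → CropC.
Column bests: Drought=800, Dry=875, Normal=875, Wet=800, Flood=925.
CropG regrets: 150, 0, 850, 350, 850 → max 850
CropD regrets: 300, 650, 325, 225, 575 → max 650
CropC regrets: 200, 400, 0, 200, 25 → max 400
CropA regrets: 350, 275, 0, 225, 0 → max 350
CropE regrets: 725, 250, 750, 125, 500 → max 750
CropH regrets: 375, 425, 475, 75, 425 → max 475
CropB regrets: 0, 175, 725, 0, 100 → max 725
Smallest max regret = 350 → CropA.

maximin → CropC; minimax regret → CropA (disagree)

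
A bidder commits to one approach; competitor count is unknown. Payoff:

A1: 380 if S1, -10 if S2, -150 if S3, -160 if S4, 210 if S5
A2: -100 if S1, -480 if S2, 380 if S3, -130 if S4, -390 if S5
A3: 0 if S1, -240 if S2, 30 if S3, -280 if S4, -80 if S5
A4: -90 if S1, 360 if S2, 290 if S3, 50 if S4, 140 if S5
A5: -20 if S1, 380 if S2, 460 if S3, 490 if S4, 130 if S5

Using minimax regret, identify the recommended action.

Column bests: S1=380, S2=380, S3=460, S4=490, S5=210.
A1 regrets: 0, 390, 610, 650, 0 → max 650
A2 regrets: 480, 860, 80, 620, 600 → max 860
A3 regrets: 380, 620, 430, 770, 290 → max 770
A4 regrets: 470, 20, 170, 440, 70 → max 470
A5 regrets: 400, 0, 0, 0, 80 → max 400
Smallest max regret = 400 → A5.

A5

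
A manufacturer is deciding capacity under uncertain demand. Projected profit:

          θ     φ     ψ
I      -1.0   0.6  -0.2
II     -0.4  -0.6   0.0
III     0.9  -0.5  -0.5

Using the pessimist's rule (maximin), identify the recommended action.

Row minima: I=-1.0, II=-0.6, III=-0.5
Best worst-case = -0.5 → III.

III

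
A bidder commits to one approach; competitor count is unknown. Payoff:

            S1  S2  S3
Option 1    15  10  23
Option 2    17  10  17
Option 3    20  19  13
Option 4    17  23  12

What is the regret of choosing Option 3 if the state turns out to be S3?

Best payoff under S3 is 23.
Regret = 23 − 13 = 10.

10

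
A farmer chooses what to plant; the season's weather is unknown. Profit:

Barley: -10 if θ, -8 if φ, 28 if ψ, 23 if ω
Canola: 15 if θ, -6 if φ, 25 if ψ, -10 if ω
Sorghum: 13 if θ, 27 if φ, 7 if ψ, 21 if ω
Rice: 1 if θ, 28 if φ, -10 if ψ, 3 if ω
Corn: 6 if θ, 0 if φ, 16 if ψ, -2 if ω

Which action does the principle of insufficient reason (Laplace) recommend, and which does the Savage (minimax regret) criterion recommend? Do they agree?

Row averages: Barley=8.25, Canola=6, Sorghum=17, Rice=5.5, Corn=5
Highest average = 17 → Sorghum.
Column bests: θ=15, φ=28, ψ=28, ω=23.
Barley regrets: 25, 36, 0, 0 → max 36
Canola regrets: 0, 34, 3, 33 → max 34
Sorghum regrets: 2, 1, 21, 2 → max 21
Rice regrets: 14, 0, 38, 20 → max 38
Corn regrets: 9, 28, 12, 25 → max 28
Smallest max regret = 21 → Sorghum.

laplace → Sorghum; minimax regret → Sorghum (agree)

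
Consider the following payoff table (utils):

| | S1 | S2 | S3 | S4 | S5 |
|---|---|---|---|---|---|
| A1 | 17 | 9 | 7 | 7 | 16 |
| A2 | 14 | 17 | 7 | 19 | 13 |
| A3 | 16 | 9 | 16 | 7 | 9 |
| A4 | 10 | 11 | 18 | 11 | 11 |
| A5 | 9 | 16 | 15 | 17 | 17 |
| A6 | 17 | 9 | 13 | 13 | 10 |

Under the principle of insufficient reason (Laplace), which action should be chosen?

Row averages: A1=11.2, A2=14, A3=11.4, A4=12.2, A5=14.8, A6=12.4
Highest average = 14.8 → A5.

A5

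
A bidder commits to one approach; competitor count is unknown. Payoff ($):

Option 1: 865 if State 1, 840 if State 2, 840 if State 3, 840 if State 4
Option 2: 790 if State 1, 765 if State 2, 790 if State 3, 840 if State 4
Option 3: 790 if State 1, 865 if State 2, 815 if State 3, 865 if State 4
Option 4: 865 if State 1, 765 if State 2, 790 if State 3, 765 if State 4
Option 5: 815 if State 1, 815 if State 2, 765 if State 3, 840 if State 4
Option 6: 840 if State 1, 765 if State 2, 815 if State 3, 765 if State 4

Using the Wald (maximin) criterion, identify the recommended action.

Row minima: Option 1=840, Option 2=765, Option 3=790, Option 4=765, Option 5=765, Option 6=765
Best worst-case = 840 → Option 1.

Option 1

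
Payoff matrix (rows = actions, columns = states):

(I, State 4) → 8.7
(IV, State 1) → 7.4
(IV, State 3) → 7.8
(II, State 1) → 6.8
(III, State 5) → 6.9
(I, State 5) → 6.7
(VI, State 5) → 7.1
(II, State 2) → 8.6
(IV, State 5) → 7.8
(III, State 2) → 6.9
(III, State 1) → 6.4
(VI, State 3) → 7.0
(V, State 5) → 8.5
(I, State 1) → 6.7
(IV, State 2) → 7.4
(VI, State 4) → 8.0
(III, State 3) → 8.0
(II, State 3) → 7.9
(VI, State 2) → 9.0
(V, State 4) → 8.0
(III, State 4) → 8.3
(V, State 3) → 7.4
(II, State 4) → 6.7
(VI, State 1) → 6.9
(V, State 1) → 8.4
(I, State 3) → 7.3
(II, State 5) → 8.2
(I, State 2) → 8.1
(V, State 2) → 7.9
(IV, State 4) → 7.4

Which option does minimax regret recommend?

V

Column bests: State 1=8.4, State 2=9.0, State 3=8.0, State 4=8.7, State 5=8.5.
I regrets: 1.7, 0.9, 0.7, 0.0, 1.8 → max 1.8
II regrets: 1.6, 0.4, 0.1, 2.0, 0.3 → max 2.0
III regrets: 2.0, 2.1, 0.0, 0.4, 1.6 → max 2.1
IV regrets: 1.0, 1.6, 0.2, 1.3, 0.7 → max 1.6
V regrets: 0.0, 1.1, 0.6, 0.7, 0.0 → max 1.1
VI regrets: 1.5, 0.0, 1.0, 0.7, 1.4 → max 1.5
Smallest max regret = 1.1 → V.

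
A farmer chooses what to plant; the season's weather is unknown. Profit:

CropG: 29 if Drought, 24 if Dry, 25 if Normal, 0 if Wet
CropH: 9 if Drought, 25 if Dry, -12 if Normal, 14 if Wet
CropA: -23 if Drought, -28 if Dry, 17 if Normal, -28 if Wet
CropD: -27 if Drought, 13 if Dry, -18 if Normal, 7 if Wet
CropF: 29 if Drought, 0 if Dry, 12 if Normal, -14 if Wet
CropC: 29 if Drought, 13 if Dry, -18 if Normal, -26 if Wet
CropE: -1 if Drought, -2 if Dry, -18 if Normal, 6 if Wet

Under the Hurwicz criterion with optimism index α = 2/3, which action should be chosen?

CropG: 2/3·29 + 1/3·0 = 58/3
CropH: 2/3·25 + 1/3·(-12) = 38/3
CropA: 2/3·17 + 1/3·(-28) = 2
CropD: 2/3·13 + 1/3·(-27) = -1/3
CropF: 2/3·29 + 1/3·(-14) = 44/3
CropC: 2/3·29 + 1/3·(-26) = 32/3
CropE: 2/3·6 + 1/3·(-18) = -2
Highest Hurwicz score = 58/3 → CropG.

CropG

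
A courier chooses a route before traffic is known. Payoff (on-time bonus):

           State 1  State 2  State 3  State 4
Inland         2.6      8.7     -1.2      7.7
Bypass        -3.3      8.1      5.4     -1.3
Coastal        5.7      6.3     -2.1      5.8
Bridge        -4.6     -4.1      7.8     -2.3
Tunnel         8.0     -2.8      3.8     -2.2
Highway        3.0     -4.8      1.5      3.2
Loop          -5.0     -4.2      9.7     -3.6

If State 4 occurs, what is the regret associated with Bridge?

Best payoff under State 4 is 7.7.
Regret = 7.7 − (-2.3) = 10.0.

10.0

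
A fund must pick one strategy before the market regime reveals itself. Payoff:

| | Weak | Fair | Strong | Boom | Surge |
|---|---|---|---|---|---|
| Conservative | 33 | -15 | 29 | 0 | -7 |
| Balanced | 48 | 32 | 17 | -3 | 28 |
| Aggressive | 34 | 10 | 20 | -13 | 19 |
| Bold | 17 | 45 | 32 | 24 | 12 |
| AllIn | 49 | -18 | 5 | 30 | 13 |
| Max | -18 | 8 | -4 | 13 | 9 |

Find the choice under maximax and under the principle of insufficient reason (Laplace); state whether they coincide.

Row maxima: Conservative=33, Balanced=48, Aggressive=34, Bold=45, AllIn=49, Max=13
Best best-case = 49 → AllIn.
Row averages: Conservative=8, Balanced=24.4, Aggressive=14, Bold=26, AllIn=15.8, Max=1.6
Highest average = 26 → Bold.

maximax → AllIn; laplace → Bold (disagree)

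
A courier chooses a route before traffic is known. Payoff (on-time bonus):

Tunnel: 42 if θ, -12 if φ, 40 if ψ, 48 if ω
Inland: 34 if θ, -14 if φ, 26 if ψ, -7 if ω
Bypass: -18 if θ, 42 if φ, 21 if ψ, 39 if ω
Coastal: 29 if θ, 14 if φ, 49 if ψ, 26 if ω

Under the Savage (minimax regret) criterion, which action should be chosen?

Coastal

Column bests: θ=42, φ=42, ψ=49, ω=48.
Tunnel regrets: 0, 54, 9, 0 → max 54
Inland regrets: 8, 56, 23, 55 → max 56
Bypass regrets: 60, 0, 28, 9 → max 60
Coastal regrets: 13, 28, 0, 22 → max 28
Smallest max regret = 28 → Coastal.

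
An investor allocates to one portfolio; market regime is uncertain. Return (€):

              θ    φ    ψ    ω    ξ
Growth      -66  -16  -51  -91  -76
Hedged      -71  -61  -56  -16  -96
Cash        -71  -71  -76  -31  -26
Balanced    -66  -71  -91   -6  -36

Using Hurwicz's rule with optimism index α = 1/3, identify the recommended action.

Cash

Growth: 1/3·(-16) + 2/3·(-91) = -66
Hedged: 1/3·(-16) + 2/3·(-96) = -208/3
Cash: 1/3·(-26) + 2/3·(-76) = -178/3
Balanced: 1/3·(-6) + 2/3·(-91) = -188/3
Highest Hurwicz score = -178/3 → Cash.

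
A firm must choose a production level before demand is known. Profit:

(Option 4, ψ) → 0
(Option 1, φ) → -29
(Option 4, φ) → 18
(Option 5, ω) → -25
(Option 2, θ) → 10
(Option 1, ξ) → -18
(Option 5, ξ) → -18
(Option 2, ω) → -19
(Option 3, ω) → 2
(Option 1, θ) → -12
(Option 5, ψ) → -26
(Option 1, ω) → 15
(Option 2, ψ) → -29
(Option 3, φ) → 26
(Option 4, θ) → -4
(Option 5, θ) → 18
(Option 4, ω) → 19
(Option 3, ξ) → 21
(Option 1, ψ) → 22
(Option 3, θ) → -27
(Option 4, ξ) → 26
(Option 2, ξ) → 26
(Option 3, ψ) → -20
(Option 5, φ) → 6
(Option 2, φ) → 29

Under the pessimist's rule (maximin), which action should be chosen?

Row minima: Option 1=-29, Option 2=-29, Option 3=-27, Option 4=-4, Option 5=-26
Best worst-case = -4 → Option 4.

Option 4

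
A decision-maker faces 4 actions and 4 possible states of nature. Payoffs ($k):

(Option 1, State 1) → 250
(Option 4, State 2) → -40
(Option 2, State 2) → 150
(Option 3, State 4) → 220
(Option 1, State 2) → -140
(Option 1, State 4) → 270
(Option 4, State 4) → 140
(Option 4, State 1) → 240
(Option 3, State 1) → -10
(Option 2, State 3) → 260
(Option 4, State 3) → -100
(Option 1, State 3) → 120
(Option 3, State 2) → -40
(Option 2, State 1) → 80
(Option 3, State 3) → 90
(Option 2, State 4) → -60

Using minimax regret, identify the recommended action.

Option 3

Column bests: State 1=250, State 2=150, State 3=260, State 4=270.
Option 1 regrets: 0, 290, 140, 0 → max 290
Option 2 regrets: 170, 0, 0, 330 → max 330
Option 3 regrets: 260, 190, 170, 50 → max 260
Option 4 regrets: 10, 190, 360, 130 → max 360
Smallest max regret = 260 → Option 3.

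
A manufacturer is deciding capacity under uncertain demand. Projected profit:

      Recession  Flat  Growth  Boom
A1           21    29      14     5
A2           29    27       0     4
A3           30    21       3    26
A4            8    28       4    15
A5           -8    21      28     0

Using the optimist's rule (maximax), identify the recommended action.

Row maxima: A1=29, A2=29, A3=30, A4=28, A5=28
Best best-case = 30 → A3.

A3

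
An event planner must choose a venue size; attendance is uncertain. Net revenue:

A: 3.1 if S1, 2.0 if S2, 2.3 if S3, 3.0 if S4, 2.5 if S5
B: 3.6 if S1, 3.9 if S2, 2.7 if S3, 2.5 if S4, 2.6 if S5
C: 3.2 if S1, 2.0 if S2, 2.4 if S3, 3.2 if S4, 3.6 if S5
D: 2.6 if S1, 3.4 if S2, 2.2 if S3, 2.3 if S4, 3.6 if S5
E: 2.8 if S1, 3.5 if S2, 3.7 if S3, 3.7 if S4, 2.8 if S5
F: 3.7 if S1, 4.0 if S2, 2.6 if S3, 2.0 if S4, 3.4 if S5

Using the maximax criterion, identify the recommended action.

F

Row maxima: A=3.1, B=3.9, C=3.6, D=3.6, E=3.7, F=4.0
Best best-case = 4.0 → F.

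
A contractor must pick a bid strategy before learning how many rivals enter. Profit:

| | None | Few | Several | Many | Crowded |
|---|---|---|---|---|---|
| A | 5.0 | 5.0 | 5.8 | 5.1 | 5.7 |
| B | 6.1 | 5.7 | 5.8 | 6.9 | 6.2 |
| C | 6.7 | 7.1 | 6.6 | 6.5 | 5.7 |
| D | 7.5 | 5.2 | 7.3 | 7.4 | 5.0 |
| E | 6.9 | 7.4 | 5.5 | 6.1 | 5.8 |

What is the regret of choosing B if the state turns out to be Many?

0.5

Best payoff under Many is 7.4.
Regret = 7.4 − 6.9 = 0.5.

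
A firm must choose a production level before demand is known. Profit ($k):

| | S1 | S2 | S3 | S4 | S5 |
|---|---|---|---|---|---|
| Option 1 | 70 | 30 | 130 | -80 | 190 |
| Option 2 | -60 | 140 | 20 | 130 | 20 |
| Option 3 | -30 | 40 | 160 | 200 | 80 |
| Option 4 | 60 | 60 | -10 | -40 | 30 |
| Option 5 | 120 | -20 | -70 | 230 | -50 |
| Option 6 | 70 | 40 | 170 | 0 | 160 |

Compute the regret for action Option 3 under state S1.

Best payoff under S1 is 120.
Regret = 120 − (-30) = 150.

150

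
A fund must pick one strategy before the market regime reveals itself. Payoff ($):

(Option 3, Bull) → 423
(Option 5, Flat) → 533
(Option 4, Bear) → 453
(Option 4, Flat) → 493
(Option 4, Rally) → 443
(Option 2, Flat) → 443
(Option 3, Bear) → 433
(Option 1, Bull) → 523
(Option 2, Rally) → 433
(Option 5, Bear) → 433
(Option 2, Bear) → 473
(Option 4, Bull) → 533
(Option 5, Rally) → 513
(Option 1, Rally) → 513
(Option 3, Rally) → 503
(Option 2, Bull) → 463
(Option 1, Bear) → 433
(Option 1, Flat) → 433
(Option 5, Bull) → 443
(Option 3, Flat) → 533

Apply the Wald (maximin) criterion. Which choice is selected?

Option 4

Row minima: Option 1=433, Option 2=433, Option 3=423, Option 4=443, Option 5=433
Best worst-case = 443 → Option 4.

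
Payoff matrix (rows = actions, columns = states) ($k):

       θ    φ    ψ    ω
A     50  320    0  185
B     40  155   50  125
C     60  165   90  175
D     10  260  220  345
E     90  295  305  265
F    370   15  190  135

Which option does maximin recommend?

E

Row minima: A=0, B=40, C=60, D=10, E=90, F=15
Best worst-case = 90 → E.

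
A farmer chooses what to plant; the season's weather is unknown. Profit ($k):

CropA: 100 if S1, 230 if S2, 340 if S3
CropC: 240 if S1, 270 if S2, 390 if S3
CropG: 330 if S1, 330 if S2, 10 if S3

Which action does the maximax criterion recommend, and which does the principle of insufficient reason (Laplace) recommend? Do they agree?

maximax → CropC; laplace → CropC (agree)

Row maxima: CropA=340, CropC=390, CropG=330
Best best-case = 390 → CropC.
Row averages: CropA=670/3, CropC=300, CropG=670/3
Highest average = 300 → CropC.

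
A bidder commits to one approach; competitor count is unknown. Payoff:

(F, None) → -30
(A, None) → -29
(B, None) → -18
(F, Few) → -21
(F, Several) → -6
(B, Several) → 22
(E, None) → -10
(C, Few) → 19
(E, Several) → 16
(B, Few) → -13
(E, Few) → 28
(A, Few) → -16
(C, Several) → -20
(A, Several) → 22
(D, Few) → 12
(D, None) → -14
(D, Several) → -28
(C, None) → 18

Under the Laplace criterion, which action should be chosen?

E

Row averages: A=-23/3, B=-3, C=17/3, D=-10, E=34/3, F=-19
Highest average = 34/3 → E.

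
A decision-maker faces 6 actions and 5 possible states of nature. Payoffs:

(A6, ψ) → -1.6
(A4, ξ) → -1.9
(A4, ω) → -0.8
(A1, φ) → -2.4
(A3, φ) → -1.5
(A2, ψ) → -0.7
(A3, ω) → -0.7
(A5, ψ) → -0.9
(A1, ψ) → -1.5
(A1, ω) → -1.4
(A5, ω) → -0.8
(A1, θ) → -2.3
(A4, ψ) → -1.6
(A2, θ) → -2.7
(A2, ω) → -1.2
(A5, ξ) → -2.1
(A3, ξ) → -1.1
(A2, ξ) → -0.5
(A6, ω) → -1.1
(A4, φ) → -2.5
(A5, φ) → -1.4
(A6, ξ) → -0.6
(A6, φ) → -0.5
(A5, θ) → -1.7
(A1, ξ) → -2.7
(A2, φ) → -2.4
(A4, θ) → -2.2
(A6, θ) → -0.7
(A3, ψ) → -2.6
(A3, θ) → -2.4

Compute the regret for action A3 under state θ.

Best payoff under θ is -0.7.
Regret = -0.7 − (-2.4) = 1.7.

1.7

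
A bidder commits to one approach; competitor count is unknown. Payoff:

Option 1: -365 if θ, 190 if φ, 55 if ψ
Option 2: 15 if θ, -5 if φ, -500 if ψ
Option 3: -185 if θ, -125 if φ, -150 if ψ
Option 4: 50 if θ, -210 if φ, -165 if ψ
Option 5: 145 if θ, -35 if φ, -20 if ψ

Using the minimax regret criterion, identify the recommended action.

Column bests: θ=145, φ=190, ψ=55.
Option 1 regrets: 510, 0, 0 → max 510
Option 2 regrets: 130, 195, 555 → max 555
Option 3 regrets: 330, 315, 205 → max 330
Option 4 regrets: 95, 400, 220 → max 400
Option 5 regrets: 0, 225, 75 → max 225
Smallest max regret = 225 → Option 5.

Option 5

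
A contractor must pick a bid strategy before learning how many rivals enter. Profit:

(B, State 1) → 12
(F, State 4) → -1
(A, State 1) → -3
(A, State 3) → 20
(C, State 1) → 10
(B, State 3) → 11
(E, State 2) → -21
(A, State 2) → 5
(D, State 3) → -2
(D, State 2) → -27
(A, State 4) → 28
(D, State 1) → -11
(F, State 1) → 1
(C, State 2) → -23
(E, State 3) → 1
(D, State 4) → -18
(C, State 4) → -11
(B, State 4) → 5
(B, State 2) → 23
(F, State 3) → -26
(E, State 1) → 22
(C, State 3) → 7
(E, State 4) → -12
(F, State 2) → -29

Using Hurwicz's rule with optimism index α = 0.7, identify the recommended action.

A: 0.7·28 + 0.3·(-3) = 18.7
B: 0.7·23 + 0.3·5 = 17.6
C: 0.7·10 + 0.3·(-23) = 0.1
D: 0.7·(-2) + 0.3·(-27) = -9.5
E: 0.7·22 + 0.3·(-21) = 9.1
F: 0.7·1 + 0.3·(-29) = -8
Highest Hurwicz score = 18.7 → A.

A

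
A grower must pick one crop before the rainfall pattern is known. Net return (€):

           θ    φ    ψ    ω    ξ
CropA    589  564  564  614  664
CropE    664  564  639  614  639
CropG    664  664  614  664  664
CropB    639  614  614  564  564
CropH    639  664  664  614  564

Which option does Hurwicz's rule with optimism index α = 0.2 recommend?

CropG

CropA: 0.2·664 + 0.8·564 = 584
CropE: 0.2·664 + 0.8·564 = 584
CropG: 0.2·664 + 0.8·614 = 624
CropB: 0.2·639 + 0.8·564 = 579
CropH: 0.2·664 + 0.8·564 = 584
Highest Hurwicz score = 624 → CropG.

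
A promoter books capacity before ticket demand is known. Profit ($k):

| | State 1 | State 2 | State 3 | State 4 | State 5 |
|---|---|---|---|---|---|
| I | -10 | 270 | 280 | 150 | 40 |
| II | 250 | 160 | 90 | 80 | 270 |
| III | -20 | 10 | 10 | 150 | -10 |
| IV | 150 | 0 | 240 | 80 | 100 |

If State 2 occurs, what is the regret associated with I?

Best payoff under State 2 is 270.
Regret = 270 − 270 = 0.

0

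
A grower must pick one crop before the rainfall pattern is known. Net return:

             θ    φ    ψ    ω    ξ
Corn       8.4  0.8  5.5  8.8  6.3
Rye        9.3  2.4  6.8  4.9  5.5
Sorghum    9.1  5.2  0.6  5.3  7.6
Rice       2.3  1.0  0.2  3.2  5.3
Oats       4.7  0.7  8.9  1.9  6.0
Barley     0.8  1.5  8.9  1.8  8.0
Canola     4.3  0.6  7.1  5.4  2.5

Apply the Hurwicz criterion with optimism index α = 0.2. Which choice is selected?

Corn: 0.2·8.8 + 0.8·0.8 = 2.4
Rye: 0.2·9.3 + 0.8·2.4 = 3.78
Sorghum: 0.2·9.1 + 0.8·0.6 = 2.3
Rice: 0.2·5.3 + 0.8·0.2 = 1.22
Oats: 0.2·8.9 + 0.8·0.7 = 2.34
Barley: 0.2·8.9 + 0.8·0.8 = 2.42
Canola: 0.2·7.1 + 0.8·0.6 = 1.9
Highest Hurwicz score = 3.78 → Rye.

Rye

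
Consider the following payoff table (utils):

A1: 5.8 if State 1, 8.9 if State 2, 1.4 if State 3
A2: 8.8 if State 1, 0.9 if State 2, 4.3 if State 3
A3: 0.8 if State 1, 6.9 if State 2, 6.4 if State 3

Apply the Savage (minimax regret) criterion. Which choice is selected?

Column bests: State 1=8.8, State 2=8.9, State 3=6.4.
A1 regrets: 3.0, 0.0, 5.0 → max 5.0
A2 regrets: 0.0, 8.0, 2.1 → max 8.0
A3 regrets: 8.0, 2.0, 0.0 → max 8.0
Smallest max regret = 5.0 → A1.

A1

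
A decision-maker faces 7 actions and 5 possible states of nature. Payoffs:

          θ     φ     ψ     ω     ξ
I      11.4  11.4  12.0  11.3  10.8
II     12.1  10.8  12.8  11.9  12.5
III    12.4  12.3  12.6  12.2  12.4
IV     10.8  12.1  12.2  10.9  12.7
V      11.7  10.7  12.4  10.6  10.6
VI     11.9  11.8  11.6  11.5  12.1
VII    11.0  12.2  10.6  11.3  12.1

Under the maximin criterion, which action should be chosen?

Row minima: I=10.8, II=10.8, III=12.2, IV=10.8, V=10.6, VI=11.5, VII=10.6
Best worst-case = 12.2 → III.

III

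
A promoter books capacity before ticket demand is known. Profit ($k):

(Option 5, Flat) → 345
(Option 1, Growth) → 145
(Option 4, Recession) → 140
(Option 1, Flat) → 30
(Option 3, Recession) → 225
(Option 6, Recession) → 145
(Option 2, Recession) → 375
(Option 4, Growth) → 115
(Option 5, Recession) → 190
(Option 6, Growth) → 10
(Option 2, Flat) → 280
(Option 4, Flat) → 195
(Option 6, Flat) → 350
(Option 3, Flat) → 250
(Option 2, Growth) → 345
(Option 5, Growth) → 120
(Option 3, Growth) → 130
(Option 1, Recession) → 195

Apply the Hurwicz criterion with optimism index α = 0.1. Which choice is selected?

Option 1: 0.1·195 + 0.9·30 = 46.5
Option 2: 0.1·375 + 0.9·280 = 289.5
Option 3: 0.1·250 + 0.9·130 = 142
Option 4: 0.1·195 + 0.9·115 = 123
Option 5: 0.1·345 + 0.9·120 = 142.5
Option 6: 0.1·350 + 0.9·10 = 44
Highest Hurwicz score = 289.5 → Option 2.

Option 2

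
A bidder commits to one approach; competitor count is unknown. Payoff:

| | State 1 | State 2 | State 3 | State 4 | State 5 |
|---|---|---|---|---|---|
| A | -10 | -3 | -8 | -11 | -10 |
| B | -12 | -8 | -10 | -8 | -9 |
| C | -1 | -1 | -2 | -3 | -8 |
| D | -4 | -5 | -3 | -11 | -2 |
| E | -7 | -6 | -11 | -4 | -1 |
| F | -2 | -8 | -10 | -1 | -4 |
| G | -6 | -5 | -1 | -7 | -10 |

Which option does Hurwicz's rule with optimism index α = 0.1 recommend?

A: 0.1·(-3) + 0.9·(-11) = -10.2
B: 0.1·(-8) + 0.9·(-12) = -11.6
C: 0.1·(-1) + 0.9·(-8) = -7.3
D: 0.1·(-2) + 0.9·(-11) = -10.1
E: 0.1·(-1) + 0.9·(-11) = -10
F: 0.1·(-1) + 0.9·(-10) = -9.1
G: 0.1·(-1) + 0.9·(-10) = -9.1
Highest Hurwicz score = -7.3 → C.

C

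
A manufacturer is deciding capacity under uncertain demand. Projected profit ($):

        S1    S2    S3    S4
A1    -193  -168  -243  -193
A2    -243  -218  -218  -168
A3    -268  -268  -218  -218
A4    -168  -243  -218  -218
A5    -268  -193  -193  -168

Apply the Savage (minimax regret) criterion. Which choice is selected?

A1

Column bests: S1=-168, S2=-168, S3=-193, S4=-168.
A1 regrets: 25, 0, 50, 25 → max 50
A2 regrets: 75, 50, 25, 0 → max 75
A3 regrets: 100, 100, 25, 50 → max 100
A4 regrets: 0, 75, 25, 50 → max 75
A5 regrets: 100, 25, 0, 0 → max 100
Smallest max regret = 50 → A1.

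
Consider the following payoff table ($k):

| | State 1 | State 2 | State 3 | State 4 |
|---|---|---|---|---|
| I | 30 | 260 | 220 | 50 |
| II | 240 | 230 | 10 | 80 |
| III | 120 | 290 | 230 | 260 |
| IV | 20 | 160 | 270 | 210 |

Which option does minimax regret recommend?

III

Column bests: State 1=240, State 2=290, State 3=270, State 4=260.
I regrets: 210, 30, 50, 210 → max 210
II regrets: 0, 60, 260, 180 → max 260
III regrets: 120, 0, 40, 0 → max 120
IV regrets: 220, 130, 0, 50 → max 220
Smallest max regret = 120 → III.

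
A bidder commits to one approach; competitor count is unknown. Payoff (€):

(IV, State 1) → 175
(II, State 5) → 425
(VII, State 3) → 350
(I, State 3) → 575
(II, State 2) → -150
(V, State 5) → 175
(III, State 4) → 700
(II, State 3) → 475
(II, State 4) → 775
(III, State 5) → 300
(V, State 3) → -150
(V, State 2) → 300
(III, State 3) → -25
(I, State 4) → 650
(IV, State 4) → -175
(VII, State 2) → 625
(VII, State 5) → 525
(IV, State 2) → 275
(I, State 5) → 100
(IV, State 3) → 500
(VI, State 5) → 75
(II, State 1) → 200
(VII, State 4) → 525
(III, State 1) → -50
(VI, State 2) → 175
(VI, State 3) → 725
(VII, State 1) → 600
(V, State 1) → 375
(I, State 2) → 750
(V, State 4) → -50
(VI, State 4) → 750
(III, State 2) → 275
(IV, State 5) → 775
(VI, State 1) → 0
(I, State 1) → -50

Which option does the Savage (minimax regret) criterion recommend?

Column bests: State 1=600, State 2=750, State 3=725, State 4=775, State 5=775.
I regrets: 650, 0, 150, 125, 675 → max 675
II regrets: 400, 900, 250, 0, 350 → max 900
III regrets: 650, 475, 750, 75, 475 → max 750
IV regrets: 425, 475, 225, 950, 0 → max 950
V regrets: 225, 450, 875, 825, 600 → max 875
VI regrets: 600, 575, 0, 25, 700 → max 700
VII regrets: 0, 125, 375, 250, 250 → max 375
Smallest max regret = 375 → VII.

VII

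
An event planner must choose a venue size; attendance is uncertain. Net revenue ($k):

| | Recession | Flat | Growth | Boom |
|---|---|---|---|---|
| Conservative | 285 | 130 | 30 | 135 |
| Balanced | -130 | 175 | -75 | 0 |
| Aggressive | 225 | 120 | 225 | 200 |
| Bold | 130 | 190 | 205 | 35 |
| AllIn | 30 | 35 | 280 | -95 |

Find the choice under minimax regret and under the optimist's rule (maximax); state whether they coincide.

Column bests: Recession=285, Flat=190, Growth=280, Boom=200.
Conservative regrets: 0, 60, 250, 65 → max 250
Balanced regrets: 415, 15, 355, 200 → max 415
Aggressive regrets: 60, 70, 55, 0 → max 70
Bold regrets: 155, 0, 75, 165 → max 165
AllIn regrets: 255, 155, 0, 295 → max 295
Smallest max regret = 70 → Aggressive.
Row maxima: Conservative=285, Balanced=175, Aggressive=225, Bold=205, AllIn=280
Best best-case = 285 → Conservative.

minimax regret → Aggressive; maximax → Conservative (disagree)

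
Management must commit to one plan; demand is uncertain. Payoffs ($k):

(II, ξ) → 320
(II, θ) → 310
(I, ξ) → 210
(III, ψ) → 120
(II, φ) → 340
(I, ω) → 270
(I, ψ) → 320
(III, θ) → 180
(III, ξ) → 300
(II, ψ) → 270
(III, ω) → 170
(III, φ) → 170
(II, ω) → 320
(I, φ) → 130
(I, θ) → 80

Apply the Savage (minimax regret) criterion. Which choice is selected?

II

Column bests: θ=310, φ=340, ψ=320, ω=320, ξ=320.
I regrets: 230, 210, 0, 50, 110 → max 230
II regrets: 0, 0, 50, 0, 0 → max 50
III regrets: 130, 170, 200, 150, 20 → max 200
Smallest max regret = 50 → II.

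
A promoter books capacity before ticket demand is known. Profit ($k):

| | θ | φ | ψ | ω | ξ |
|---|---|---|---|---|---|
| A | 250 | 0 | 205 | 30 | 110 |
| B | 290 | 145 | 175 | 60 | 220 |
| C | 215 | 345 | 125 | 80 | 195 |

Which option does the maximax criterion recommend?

C

Row maxima: A=250, B=290, C=345
Best best-case = 345 → C.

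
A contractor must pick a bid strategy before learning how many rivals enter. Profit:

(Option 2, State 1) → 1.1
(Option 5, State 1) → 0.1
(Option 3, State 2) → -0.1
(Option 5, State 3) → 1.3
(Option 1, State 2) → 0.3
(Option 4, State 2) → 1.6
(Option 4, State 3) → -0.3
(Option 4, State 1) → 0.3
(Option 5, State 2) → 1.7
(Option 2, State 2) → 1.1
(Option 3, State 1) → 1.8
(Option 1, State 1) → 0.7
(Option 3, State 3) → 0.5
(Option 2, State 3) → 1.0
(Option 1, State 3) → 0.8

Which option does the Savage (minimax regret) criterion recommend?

Column bests: State 1=1.8, State 2=1.7, State 3=1.3.
Option 1 regrets: 1.1, 1.4, 0.5 → max 1.4
Option 2 regrets: 0.7, 0.6, 0.3 → max 0.7
Option 3 regrets: 0.0, 1.8, 0.8 → max 1.8
Option 4 regrets: 1.5, 0.1, 1.6 → max 1.6
Option 5 regrets: 1.7, 0.0, 0.0 → max 1.7
Smallest max regret = 0.7 → Option 2.

Option 2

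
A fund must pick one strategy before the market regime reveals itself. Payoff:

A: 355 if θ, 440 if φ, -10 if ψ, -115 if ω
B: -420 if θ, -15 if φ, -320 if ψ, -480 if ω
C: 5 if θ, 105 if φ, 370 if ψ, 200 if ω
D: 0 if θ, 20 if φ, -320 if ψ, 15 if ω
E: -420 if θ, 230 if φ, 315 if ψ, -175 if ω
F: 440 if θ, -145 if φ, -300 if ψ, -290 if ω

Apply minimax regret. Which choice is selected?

A

Column bests: θ=440, φ=440, ψ=370, ω=200.
A regrets: 85, 0, 380, 315 → max 380
B regrets: 860, 455, 690, 680 → max 860
C regrets: 435, 335, 0, 0 → max 435
D regrets: 440, 420, 690, 185 → max 690
E regrets: 860, 210, 55, 375 → max 860
F regrets: 0, 585, 670, 490 → max 670
Smallest max regret = 380 → A.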